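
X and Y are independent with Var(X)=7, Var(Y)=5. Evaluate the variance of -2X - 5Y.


Independence => Cov(X,Y)=0
Var(-2X - 5Y) = (-2)^2*Var(X) + (-5)^2*Var(Y)
= 4*7 + 25*5 = 153

153


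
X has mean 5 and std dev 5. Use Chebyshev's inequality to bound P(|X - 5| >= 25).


k = 25/5 = 5
Chebyshev: P(|X-mu| >= k*sigma) <= 1/k^2 = 1/5^2 = 1/25

1/25


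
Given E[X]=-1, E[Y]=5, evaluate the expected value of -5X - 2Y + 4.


E[-5X - 2Y + 4] = -5*E[X] - 2*E[Y] + 4
= (-5)*(-1) + (-2)*(5) + (4)
= 5 - 10 + 4 = -1

-1


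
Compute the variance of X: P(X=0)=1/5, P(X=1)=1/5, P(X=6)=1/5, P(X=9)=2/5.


E[X] = 5, E[X^2] = 199/5
Var(X) = E[X^2] - (E[X])^2 = 199/5 - (5)^2 = 74/5

74/5


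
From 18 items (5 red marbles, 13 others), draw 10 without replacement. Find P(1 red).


P(X=1) = C(5,1)*C(13,9) / C(18,10)
= 5*715 / 43758
= 3575/43758 = 25/306

25/306


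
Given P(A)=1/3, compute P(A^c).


P(A') = 1 - P(A) = 1 - 1/3 = 2/3

2/3


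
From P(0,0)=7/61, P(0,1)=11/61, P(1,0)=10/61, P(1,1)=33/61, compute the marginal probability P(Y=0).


P(Y=0) = P(0,0)+P(1,0) = 7/61 + 10/61 = 17/61

17/61


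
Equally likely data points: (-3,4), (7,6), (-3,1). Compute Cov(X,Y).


E[X]=1/3, E[Y]=11/3, E[XY]=9
Cov(X,Y) = E[XY] - E[X]E[Y] = 9 - 1/3*11/3 = 70/9

70/9


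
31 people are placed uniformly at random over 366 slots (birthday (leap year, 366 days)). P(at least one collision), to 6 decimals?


P(all different) = prod((366-i)/366 for i=0..30) = 0.270541
P(at least one match) = 1 - 0.270541 = 0.729459

0.729459


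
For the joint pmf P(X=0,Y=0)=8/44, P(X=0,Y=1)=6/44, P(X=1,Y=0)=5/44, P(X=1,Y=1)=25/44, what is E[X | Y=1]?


P(Y=1) = 31/44
E[X|Y=1] = (0*6 + 1*25)/31 = 25/31

25/31


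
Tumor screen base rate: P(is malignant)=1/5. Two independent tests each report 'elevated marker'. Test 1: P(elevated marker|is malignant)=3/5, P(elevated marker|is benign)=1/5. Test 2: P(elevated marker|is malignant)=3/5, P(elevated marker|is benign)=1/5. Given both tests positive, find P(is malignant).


After test 1: P(+) = 3/5*1/5 + 1/5*4/5 = 7/25
P(B|+) = (3/25)/(7/25) = 3/7
After test 2 (use post1 as new prior): P(+) = 3/5*3/7 + 1/5*4/7 = 13/35
P(B|+,+) = (9/35)/(13/35) = 9/13

9/13


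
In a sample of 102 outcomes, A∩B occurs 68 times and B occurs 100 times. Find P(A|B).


P(A|B) = P(A∩B)/P(B) = (68/102)/(100/102) = 68/100 = 17/25

17/25


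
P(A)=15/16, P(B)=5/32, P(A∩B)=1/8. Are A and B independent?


P(A)*P(B) = 15/16*5/32 = 75/512
P(A∩B) = 1/8 != 75/512, so not independent

No, A and B are not independent


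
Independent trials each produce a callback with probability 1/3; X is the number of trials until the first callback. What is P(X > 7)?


P(X > 7) = P(first 7 trials all fail) = (1-p)^7 = (2/3)^7 = 128/2187

128/2187


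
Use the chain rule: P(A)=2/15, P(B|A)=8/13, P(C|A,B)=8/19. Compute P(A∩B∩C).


P(A∩B∩C) = P(A) * P(B|A) * P(C|A∩B)
= 2/15 * 8/13 * 8/19
= 16/195 * 8/19 = 128/3705

128/3705


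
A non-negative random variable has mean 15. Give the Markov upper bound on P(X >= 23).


Markov: P(X >= a) <= E[X]/a
P(X >= 23) <= 15/23

15/23


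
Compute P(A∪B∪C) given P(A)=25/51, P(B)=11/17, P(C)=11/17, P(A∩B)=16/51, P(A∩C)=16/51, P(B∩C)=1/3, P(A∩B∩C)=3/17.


P(A∪B∪C) = P(A)+P(B)+P(C) - P(AB)-P(AC)-P(BC) + P(ABC)
= 25/51+11/17+11/17 - 16/51-16/51-1/3 + 3/17
= 1

1


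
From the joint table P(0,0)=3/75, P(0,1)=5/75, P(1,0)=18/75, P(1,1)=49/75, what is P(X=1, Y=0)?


Read from table: P(X=1, Y=0) = 18/75 = 6/25

6/25


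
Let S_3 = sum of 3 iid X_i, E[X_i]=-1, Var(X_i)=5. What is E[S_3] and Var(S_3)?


E[S_n] = n*mu = 3*-1 = -3
Var(S_n) = n*sigma^2 = 3*5 = 15

E[S_3]=-3, Var(S_3)=15


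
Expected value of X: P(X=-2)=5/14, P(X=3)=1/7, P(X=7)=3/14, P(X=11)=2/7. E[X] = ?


E[X] = sum(x * P(x))
= -2*5/14 + 3*1/7 + 7*3/14 + 11*2/7
= 61/14

61/14


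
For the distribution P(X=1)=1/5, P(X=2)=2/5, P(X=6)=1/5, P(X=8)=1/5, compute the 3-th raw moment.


E[X^3] = sum(x^3 * P(x))
= 1*1/5 + 8*2/5 + 216*1/5 + 512*1/5
= 149

149


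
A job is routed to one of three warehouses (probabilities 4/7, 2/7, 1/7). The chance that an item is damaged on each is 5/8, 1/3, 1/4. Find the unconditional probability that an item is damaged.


P(A) = P(A|B1)P(B1) + P(A|B2)P(B2) + P(A|B3)P(B3)
= 5/8*4/7 + 1/3*2/7 + 1/4*1/7
= 5/14 + 2/21 + 1/28 = 41/84

41/84


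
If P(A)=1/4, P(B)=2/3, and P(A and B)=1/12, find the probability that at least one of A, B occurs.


P(A∪B) = P(A) + P(B) - P(A∩B)
= 1/4 + 2/3 - 1/12 = 5/6

5/6


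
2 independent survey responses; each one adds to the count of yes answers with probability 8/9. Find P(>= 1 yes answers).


P(at least one) = 1 - P(none)
P(none) = (1 - 8/9)^2 = (1/9)^2 = 1/81
P(at least one) = 1 - 1/81 = 80/81

80/81


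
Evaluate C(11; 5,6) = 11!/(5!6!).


11! = 39916800
Denominator: 5!=120 * 6!=720
Coefficient = 39916800 / 86400 = 462

462


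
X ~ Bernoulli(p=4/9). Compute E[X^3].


For Bernoulli: X in {0,1}
E[X^3] = 0^3*(1-4/9) + 1^3*4/9 = 4/9

4/9


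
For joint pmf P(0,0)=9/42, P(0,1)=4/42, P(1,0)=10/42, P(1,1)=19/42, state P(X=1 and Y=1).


Read from table: P(X=1, Y=1) = 19/42

19/42


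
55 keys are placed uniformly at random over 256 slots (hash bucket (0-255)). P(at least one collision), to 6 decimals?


P(all different) = prod((256-i)/256 for i=0..54) = 0.001906
P(at least one match) = 1 - 0.001906 = 0.998094

0.998094


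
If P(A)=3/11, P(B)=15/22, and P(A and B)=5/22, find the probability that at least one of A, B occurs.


P(A∪B) = P(A) + P(B) - P(A∩B)
= 3/11 + 15/22 - 5/22 = 8/11

8/11


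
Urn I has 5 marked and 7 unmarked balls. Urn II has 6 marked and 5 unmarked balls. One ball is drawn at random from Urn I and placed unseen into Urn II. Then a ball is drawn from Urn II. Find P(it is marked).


P(transfer marked) = 5/12; P(transfer unmarked) = 7/12
If marked transferred: Urn II has 7 marked of 12, so P(marked|marked moved) = 7/12
If unmarked transferred: Urn II has 6 marked of 12, so P(marked|unmarked moved) = 1/2
By total probability: P(marked) = 5/12*7/12 + 7/12*1/2 = 77/144

77/144


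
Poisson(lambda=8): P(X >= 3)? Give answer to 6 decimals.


P(X>=3) = 1 - P(X<=2) = 1 - (e^(-8)*8^0/0! + e^(-8)*8^1/1! + e^(-8)*8^2/2!)
≈ 1 - (0.0003354626 + 0.0026837010 + 0.0107348041)
= 1 - 0.0137539677 = 0.9862460323
≈ 0.986246

0.986246


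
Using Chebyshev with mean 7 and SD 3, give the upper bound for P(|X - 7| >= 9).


k = 9/3 = 3
Chebyshev: P(|X-mu| >= k*sigma) <= 1/k^2 = 1/3^2 = 1/9

1/9


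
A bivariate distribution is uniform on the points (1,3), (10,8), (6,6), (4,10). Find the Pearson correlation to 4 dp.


Cov(X,Y) = 4.3125, Var(X) = 10.6875, Var(Y) = 6.6875
rho = Cov/(sqrt(VarX)*sqrt(VarY)) = 0.5101

0.5101


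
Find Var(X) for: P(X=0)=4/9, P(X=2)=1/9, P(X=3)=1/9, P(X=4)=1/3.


E[X] = 17/9, E[X^2] = 61/9
Var(X) = E[X^2] - (E[X])^2 = 61/9 - (17/9)^2 = 260/81

260/81


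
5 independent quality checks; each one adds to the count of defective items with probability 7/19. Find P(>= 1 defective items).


P(at least one) = 1 - P(none)
P(none) = (1 - 7/19)^5 = (12/19)^5 = 248832/2476099
P(at least one) = 1 - 248832/2476099 = 2227267/2476099

2227267/2476099


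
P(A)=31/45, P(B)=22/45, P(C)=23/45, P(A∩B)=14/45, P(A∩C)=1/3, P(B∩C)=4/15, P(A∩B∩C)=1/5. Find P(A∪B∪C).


P(A∪B∪C) = P(A)+P(B)+P(C) - P(AB)-P(AC)-P(BC) + P(ABC)
= 31/45+22/45+23/45 - 14/45-1/3-4/15 + 1/5
= 44/45

44/45


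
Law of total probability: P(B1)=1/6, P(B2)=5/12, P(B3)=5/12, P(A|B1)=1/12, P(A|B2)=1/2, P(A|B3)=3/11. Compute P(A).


P(A) = P(A|B1)P(B1) + P(A|B2)P(B2) + P(A|B3)P(B3)
= 1/12*1/6 + 1/2*5/12 + 3/11*5/12
= 1/72 + 5/24 + 5/44 = 133/396

133/396


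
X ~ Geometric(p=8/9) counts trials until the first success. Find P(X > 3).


P(X > 3) = P(first 3 trials all fail) = (1-p)^3 = (1/9)^3 = 1/729

1/729


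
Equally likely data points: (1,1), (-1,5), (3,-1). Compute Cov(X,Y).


E[X]=1, E[Y]=5/3, E[XY]=-7/3
Cov(X,Y) = E[XY] - E[X]E[Y] = -7/3 - 1*5/3 = -4

-4


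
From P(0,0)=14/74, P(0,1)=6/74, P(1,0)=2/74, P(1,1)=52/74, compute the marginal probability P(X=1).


P(X=1) = P(1,0)+P(1,1) = 2/74 + 52/74 = 54/74 = 27/37

27/37


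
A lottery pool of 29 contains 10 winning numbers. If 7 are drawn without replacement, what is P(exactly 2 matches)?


P(X=2) = C(10,2)*C(19,5) / C(29,7)
= 45*11628 / 1560780
= 523260/1560780 = 2907/8671

2907/8671


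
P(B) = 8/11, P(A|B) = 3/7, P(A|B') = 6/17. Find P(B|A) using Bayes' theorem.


P(A) = P(A|B)P(B) + P(A|B')P(B') = 3/7*8/11 + 6/17*3/11 = 534/1309
P(B|A) = P(A|B)P(B)/P(A) = (24/77)/(534/1309) = 68/89

68/89


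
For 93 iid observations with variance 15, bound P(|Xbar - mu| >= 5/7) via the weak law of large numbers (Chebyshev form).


Var(Xbar) = Var(X)/n = 15/93
Chebyshev: P(|Xbar-mu| >= 5/7) <= Var(Xbar)/(5/7)^2 = (5/31)/(25/49) = 49/155

49/155


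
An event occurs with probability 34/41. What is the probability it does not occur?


P(A') = 1 - P(A) = 1 - 34/41 = 7/41

7/41


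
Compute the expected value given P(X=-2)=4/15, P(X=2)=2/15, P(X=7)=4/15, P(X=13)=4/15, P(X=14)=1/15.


E[X] = sum(x * P(x))
= -2*4/15 + 2*2/15 + 7*4/15 + 13*4/15 + 14*1/15
= 6

6


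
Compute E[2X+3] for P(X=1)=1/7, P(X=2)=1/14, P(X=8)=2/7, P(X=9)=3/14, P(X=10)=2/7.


E[2X+3] = sum(g(x)*P(x))
= 5*1/7 + 7*1/14 + 19*2/7 + 21*3/14 + 23*2/7
= 124/7

124/7


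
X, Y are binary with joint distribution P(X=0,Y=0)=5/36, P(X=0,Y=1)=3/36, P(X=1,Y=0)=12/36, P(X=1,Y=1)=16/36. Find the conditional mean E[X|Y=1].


P(Y=1) = 19/36
E[X|Y=1] = (0*3 + 1*16)/19 = 16/19

16/19


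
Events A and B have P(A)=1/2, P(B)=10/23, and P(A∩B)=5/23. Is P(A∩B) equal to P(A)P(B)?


P(A)*P(B) = 1/2*10/23 = 5/23
P(A∩B) = 5/23, which equals P(A)P(B), so independent

Yes, A and B are independent


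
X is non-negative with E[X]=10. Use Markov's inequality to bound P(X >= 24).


Markov: P(X >= a) <= E[X]/a
P(X >= 24) <= 10/24 = 5/12

5/12


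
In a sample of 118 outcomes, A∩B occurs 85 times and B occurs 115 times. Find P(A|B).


P(A|B) = P(A∩B)/P(B) = (85/118)/(115/118) = 85/115 = 17/23

17/23


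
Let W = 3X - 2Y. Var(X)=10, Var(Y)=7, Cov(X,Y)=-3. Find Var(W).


Var(3X - 2Y) = 3^2*Var(X) + (-2)^2*Var(Y) + 2*3*(-2)*Cov(X,Y)
= 9*10 + 4*7 - 12*(-3)
= 90 + 28 + 36 = 154

154


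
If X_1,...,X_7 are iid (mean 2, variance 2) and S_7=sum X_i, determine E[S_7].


E[S_n] = n*E[X_1] = 7*2 = 14

14


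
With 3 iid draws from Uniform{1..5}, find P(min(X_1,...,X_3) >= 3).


P(min >= 3) = P(all X_i >= 3) = (P(X_1 >= 3))^3
= (3/5)^3 = 27/125

27/125


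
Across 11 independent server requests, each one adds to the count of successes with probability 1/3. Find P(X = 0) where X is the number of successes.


P(X=0) = C(11,0) * p^0 * (1-p)^11
= 1 * 1 * 2048/177147
= 2048/177147

2048/177147


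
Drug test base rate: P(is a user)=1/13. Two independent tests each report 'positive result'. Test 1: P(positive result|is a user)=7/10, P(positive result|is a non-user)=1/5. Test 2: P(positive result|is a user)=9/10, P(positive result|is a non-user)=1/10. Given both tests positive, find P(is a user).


After test 1: P(+) = 7/10*1/13 + 1/5*12/13 = 31/130
P(B|+) = (7/130)/(31/130) = 7/31
After test 2 (use post1 as new prior): P(+) = 9/10*7/31 + 1/10*24/31 = 87/310
P(B|+,+) = (63/310)/(87/310) = 21/29

21/29


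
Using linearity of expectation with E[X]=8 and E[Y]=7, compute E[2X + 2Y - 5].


E[2X + 2Y - 5] = 2*E[X] + 2*E[Y] - 5
= (2)*(8) + (2)*(7) + (-5)
= 16 + 14 - 5 = 25

25


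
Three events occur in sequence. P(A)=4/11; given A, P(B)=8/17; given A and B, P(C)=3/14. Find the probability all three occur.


P(A∩B∩C) = P(A) * P(B|A) * P(C|A∩B)
= 4/11 * 8/17 * 3/14
= 32/187 * 3/14 = 48/1309

48/1309


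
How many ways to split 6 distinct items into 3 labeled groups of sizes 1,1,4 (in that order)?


6! = 720
Denominator: 1!=1 * 1!=1 * 4!=24
Coefficient = 720 / 24 = 30

30


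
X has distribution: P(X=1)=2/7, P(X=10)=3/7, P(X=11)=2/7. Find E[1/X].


E[1/X] = sum(g(x)*P(x))
= 1*2/7 + 1/10*3/7 + 1/11*2/7
= 39/110

39/110


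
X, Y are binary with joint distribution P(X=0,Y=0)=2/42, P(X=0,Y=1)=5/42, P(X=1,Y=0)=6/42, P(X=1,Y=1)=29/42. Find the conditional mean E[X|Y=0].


P(Y=0) = 8/42
E[X|Y=0] = (0*2 + 1*6)/8 = 6/8 = 3/4

3/4


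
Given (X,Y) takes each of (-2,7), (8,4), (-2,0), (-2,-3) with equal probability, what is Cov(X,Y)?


E[X]=1/2, E[Y]=2, E[XY]=6
Cov(X,Y) = E[XY] - E[X]E[Y] = 6 - 1/2*2 = 5

5


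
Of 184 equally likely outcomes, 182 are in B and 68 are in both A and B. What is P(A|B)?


P(A|B) = P(A∩B)/P(B) = (68/184)/(182/184) = 68/182 = 34/91

34/91


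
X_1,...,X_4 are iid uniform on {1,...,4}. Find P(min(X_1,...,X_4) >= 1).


P(min >= 1) = P(all X_i >= 1) = (P(X_1 >= 1))^4
= (4/4)^4 = 1^4 = 1

1


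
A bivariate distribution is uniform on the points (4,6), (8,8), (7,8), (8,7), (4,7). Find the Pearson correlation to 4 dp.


Cov(X,Y) = 0.9600, Var(X) = 3.3600, Var(Y) = 0.5600
rho = Cov/(sqrt(VarX)*sqrt(VarY)) = 0.6999

0.6999


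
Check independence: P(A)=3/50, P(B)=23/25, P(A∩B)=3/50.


P(A)*P(B) = 3/50*23/25 = 69/1250
P(A∩B) = 3/50 != 69/1250, so not independent

No, A and B are not independent


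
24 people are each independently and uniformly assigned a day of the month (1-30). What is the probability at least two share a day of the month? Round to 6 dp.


P(all different) = prod((30-i)/30 for i=0..23) = 0.000001
P(at least one match) = 1 - 0.000001 = 0.999999

0.999999


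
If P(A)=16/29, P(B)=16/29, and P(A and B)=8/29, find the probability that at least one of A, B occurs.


P(A∪B) = P(A) + P(B) - P(A∩B)
= 16/29 + 16/29 - 8/29 = 24/29

24/29


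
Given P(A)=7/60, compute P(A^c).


P(A') = 1 - P(A) = 1 - 7/60 = 53/60

53/60


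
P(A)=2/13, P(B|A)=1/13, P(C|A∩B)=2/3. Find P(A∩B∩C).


P(A∩B∩C) = P(A) * P(B|A) * P(C|A∩B)
= 2/13 * 1/13 * 2/3
= 2/169 * 2/3 = 4/507

4/507


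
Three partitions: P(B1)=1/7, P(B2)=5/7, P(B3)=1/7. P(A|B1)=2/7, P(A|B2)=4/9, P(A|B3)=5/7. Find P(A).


P(A) = P(A|B1)P(B1) + P(A|B2)P(B2) + P(A|B3)P(B3)
= 2/7*1/7 + 4/9*5/7 + 5/7*1/7
= 2/49 + 20/63 + 5/49 = 29/63

29/63


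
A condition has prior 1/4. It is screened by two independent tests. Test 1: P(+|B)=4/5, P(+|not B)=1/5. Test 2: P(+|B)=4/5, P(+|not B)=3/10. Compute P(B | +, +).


After test 1: P(+) = 4/5*1/4 + 1/5*3/4 = 7/20
P(B|+) = (1/5)/(7/20) = 4/7
After test 2 (use post1 as new prior): P(+) = 4/5*4/7 + 3/10*3/7 = 41/70
P(B|+,+) = (16/35)/(41/70) = 32/41

32/41


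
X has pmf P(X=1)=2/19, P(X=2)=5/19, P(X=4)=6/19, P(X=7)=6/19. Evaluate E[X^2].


E[X^2] = sum(x^2 * P(x))
= 1*2/19 + 4*5/19 + 16*6/19 + 49*6/19
= 412/19

412/19


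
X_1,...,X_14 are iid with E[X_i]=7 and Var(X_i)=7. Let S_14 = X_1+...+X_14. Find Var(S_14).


By independence, Var(S_n) = n*Var(X_1) = 14*7 = 98

98


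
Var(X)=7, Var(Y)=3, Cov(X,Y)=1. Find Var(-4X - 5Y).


Var(-4X - 5Y) = (-4)^2*Var(X) + (-5)^2*Var(Y) + 2*(-4)*(-5)*Cov(X,Y)
= 16*7 + 25*3 + 40*1
= 112 + 75 + 40 = 227

227


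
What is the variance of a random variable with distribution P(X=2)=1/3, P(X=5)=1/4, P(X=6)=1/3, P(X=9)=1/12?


E[X] = 14/3, E[X^2] = 79/3
Var(X) = E[X^2] - (E[X])^2 = 79/3 - (14/3)^2 = 41/9

41/9


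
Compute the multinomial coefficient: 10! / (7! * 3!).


10! = 3628800
Denominator: 7!=5040 * 3!=6
Coefficient = 3628800 / 30240 = 120

120


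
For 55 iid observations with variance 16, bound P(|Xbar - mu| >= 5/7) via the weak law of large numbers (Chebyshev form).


Var(Xbar) = Var(X)/n = 16/55
Chebyshev: P(|Xbar-mu| >= 5/7) <= Var(Xbar)/(5/7)^2 = (16/55)/(25/49) = 784/1375

784/1375


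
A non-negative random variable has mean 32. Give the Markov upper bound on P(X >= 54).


Markov: P(X >= a) <= E[X]/a
P(X >= 54) <= 32/54 = 16/27

16/27


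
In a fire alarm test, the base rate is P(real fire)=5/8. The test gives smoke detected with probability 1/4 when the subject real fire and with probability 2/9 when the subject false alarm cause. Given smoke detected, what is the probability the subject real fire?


P(A) = P(A|B)P(B) + P(A|B')P(B') = 1/4*5/8 + 2/9*3/8 = 23/96
P(B|A) = P(A|B)P(B)/P(A) = (5/32)/(23/96) = 15/23

15/23


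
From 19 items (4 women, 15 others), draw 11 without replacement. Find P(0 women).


P(X=0) = C(4,0)*C(15,11) / C(19,11)
= 1*1365 / 75582
= 1365/75582 = 35/1938

35/1938


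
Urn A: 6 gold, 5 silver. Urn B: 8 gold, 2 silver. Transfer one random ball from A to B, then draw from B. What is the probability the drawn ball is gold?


P(transfer gold) = 6/11; P(transfer silver) = 5/11
If gold transferred: Urn II has 9 gold of 11, so P(gold|gold moved) = 9/11
If silver transferred: Urn II has 8 gold of 11, so P(gold|silver moved) = 8/11
By total probability: P(gold) = 6/11*9/11 + 5/11*8/11 = 94/121

94/121


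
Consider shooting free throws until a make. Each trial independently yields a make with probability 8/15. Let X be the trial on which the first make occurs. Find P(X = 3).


P(X=3) = (1-p)^2 * p = (7/15)^2 * 8/15
= 49/225 * 8/15 = 392/3375

392/3375


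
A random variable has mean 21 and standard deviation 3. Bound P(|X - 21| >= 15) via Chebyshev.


k = 15/3 = 5
Chebyshev: P(|X-mu| >= k*sigma) <= 1/k^2 = 1/5^2 = 1/25

1/25


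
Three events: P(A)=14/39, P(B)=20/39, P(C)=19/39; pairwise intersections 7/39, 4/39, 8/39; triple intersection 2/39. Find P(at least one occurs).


P(A∪B∪C) = P(A)+P(B)+P(C) - P(AB)-P(AC)-P(BC) + P(ABC)
= 14/39+20/39+19/39 - 7/39-4/39-8/39 + 2/39
= 12/13

12/13


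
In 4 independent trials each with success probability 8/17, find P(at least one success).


P(at least one) = 1 - P(none)
P(none) = (1 - 8/17)^4 = (9/17)^4 = 6561/83521
P(at least one) = 1 - 6561/83521 = 76960/83521

76960/83521


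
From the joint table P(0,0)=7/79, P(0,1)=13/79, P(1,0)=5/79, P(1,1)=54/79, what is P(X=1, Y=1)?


Read from table: P(X=1, Y=1) = 54/79

54/79


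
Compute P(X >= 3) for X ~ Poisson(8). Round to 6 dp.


P(X>=3) = 1 - P(X<=2) = 1 - (e^(-8)*8^0/0! + e^(-8)*8^1/1! + e^(-8)*8^2/2!)
≈ 1 - (0.0003354626 + 0.0026837010 + 0.0107348041)
= 1 - 0.0137539677 = 0.9862460323
≈ 0.986246

0.986246


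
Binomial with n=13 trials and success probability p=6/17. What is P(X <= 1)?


P(X<=1) = P(X=0) + P(X=1)
= 34522712143931/9904578032905937 + 244797413384238/9904578032905937
= 279320125528169/9904578032905937

279320125528169/9904578032905937


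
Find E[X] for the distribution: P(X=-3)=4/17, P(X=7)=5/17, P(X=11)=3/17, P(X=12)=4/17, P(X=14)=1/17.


E[X] = sum(x * P(x))
= -3*4/17 + 7*5/17 + 11*3/17 + 12*4/17 + 14*1/17
= 118/17

118/17


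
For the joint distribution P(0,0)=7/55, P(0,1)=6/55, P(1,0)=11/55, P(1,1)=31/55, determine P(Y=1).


P(Y=1) = P(0,1)+P(1,1) = 6/55 + 31/55 = 37/55

37/55


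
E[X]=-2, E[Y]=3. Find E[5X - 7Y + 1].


E[5X - 7Y + 1] = 5*E[X] - 7*E[Y] + 1
= (5)*(-2) + (-7)*(3) + (1)
= -10 - 21 + 1 = -30

-30


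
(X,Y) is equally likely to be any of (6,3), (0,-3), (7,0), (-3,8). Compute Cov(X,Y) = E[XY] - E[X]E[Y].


E[X]=5/2, E[Y]=2, E[XY]=-3/2
Cov(X,Y) = E[XY] - E[X]E[Y] = -3/2 - 5/2*2 = -13/2

-13/2


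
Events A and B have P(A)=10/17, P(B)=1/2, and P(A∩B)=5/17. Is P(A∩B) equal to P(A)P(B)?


P(A)*P(B) = 10/17*1/2 = 5/17
P(A∩B) = 5/17, which equals P(A)P(B), so independent

Yes, A and B are independent


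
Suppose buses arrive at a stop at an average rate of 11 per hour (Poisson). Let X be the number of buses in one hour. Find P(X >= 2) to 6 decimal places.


P(X>=2) = 1 - P(X<=1) = 1 - (e^(-11)*11^0/0! + e^(-11)*11^1/1!)
≈ 1 - (0.0000167017 + 0.0001837187)
= 1 - 0.0002004204 = 0.9997995796
≈ 0.999800

0.999800


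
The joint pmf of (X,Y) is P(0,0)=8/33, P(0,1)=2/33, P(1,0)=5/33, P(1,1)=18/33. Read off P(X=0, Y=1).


Read from table: P(X=0, Y=1) = 2/33

2/33


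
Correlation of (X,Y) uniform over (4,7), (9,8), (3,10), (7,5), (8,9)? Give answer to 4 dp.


Cov(X,Y) = -0.9600, Var(X) = 5.3600, Var(Y) = 2.9600
rho = Cov/(sqrt(VarX)*sqrt(VarY)) = -0.2410

-0.2410


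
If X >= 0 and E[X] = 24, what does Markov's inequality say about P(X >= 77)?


Markov: P(X >= a) <= E[X]/a
P(X >= 77) <= 24/77

24/77


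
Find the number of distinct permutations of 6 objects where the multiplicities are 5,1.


6! = 720
Denominator: 5!=120 * 1!=1
Coefficient = 720 / 120 = 6

6


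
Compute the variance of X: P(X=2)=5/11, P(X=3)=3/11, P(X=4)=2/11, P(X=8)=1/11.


E[X] = 35/11, E[X^2] = 13
Var(X) = E[X^2] - (E[X])^2 = 13 - (35/11)^2 = 348/121

348/121


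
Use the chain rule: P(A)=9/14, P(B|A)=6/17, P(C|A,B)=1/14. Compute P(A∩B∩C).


P(A∩B∩C) = P(A) * P(B|A) * P(C|A∩B)
= 9/14 * 6/17 * 1/14
= 27/119 * 1/14 = 27/1666

27/1666


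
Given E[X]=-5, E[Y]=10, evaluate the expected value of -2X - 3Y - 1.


E[-2X - 3Y - 1] = -2*E[X] - 3*E[Y] - 1
= (-2)*(-5) + (-3)*(10) + (-1)
= 10 - 30 - 1 = -21

-21


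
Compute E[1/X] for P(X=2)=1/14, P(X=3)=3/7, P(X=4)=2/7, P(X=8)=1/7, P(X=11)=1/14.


E[1/X] = sum(g(x)*P(x))
= 1/2*1/14 + 1/3*3/7 + 1/4*2/7 + 1/8*1/7 + 1/11*1/14
= 169/616

169/616


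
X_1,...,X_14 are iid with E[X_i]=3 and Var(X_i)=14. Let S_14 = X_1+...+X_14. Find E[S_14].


E[S_n] = n*E[X_1] = 14*3 = 42

42


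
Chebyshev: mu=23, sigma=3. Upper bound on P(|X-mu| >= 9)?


k = 9/3 = 3
Chebyshev: P(|X-mu| >= k*sigma) <= 1/k^2 = 1/3^2 = 1/9

1/9


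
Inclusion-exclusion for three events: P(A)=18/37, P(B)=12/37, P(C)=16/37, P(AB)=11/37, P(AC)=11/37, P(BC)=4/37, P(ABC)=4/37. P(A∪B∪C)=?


P(A∪B∪C) = P(A)+P(B)+P(C) - P(AB)-P(AC)-P(BC) + P(ABC)
= 18/37+12/37+16/37 - 11/37-11/37-4/37 + 4/37
= 24/37

24/37


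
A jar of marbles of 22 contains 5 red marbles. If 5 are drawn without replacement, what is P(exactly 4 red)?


P(X=4) = C(5,4)*C(17,1) / C(22,5)
= 5*17 / 26334
= 85/26334

85/26334


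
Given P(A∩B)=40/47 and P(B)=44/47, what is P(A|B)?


P(A|B) = P(A∩B)/P(B) = (40/47)/(44/47) = 40/44 = 10/11

10/11


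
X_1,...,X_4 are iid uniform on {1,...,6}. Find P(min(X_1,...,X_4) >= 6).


P(min >= 6) = P(all X_i >= 6) = (P(X_1 >= 6))^4
= (1/6)^4 = 1/1296

1/1296


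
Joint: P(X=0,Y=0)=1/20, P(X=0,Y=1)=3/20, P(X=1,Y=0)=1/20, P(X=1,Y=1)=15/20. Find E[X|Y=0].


P(Y=0) = 2/20
E[X|Y=0] = (0*1 + 1*1)/2 = 1/2

1/2


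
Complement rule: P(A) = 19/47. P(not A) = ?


P(A') = 1 - P(A) = 1 - 19/47 = 28/47

28/47


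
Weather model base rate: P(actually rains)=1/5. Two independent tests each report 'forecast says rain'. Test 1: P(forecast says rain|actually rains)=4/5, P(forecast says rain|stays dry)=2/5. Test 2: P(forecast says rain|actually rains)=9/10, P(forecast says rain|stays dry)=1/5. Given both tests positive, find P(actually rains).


After test 1: P(+) = 4/5*1/5 + 2/5*4/5 = 12/25
P(B|+) = (4/25)/(12/25) = 1/3
After test 2 (use post1 as new prior): P(+) = 9/10*1/3 + 1/5*2/3 = 13/30
P(B|+,+) = (3/10)/(13/30) = 9/13

9/13


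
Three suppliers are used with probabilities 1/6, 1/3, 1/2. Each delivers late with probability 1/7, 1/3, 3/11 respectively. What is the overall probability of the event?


P(A) = P(A|B1)P(B1) + P(A|B2)P(B2) + P(A|B3)P(B3)
= 1/7*1/6 + 1/3*1/3 + 3/11*1/2
= 1/42 + 1/9 + 3/22 = 188/693

188/693


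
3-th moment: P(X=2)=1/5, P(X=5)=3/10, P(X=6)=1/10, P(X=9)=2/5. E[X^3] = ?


E[X^3] = sum(x^3 * P(x))
= 8*1/5 + 125*3/10 + 216*1/10 + 729*2/5
= 3523/10

3523/10


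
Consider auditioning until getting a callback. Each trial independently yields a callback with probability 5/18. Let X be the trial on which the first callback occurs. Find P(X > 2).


P(X > 2) = P(first 2 trials all fail) = (1-p)^2 = (13/18)^2 = 169/324

169/324


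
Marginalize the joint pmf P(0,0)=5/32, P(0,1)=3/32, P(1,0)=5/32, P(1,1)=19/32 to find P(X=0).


P(X=0) = P(0,0)+P(0,1) = 5/32 + 3/32 = 8/32 = 1/4

1/4


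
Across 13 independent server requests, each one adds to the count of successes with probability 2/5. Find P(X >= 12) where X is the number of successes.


P(X>=12) = P(X=12) + P(X=13)
= 159744/1220703125 + 8192/1220703125
= 167936/1220703125

167936/1220703125


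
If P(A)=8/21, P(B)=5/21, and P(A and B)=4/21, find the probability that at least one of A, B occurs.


P(A∪B) = P(A) + P(B) - P(A∩B)
= 8/21 + 5/21 - 4/21 = 3/7

3/7


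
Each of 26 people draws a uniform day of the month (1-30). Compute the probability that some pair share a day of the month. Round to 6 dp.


P(all different) = prod((30-i)/30 for i=0..25) = 0.000000
P(at least one match) = 1 - 0.000000 = 1.000000

1.000000


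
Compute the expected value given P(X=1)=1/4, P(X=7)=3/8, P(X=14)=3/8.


E[X] = sum(x * P(x))
= 1*1/4 + 7*3/8 + 14*3/8
= 65/8

65/8


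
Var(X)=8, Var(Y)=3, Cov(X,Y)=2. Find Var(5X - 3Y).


Var(5X - 3Y) = 5^2*Var(X) + (-3)^2*Var(Y) + 2*5*(-3)*Cov(X,Y)
= 25*8 + 9*3 - 30*2
= 200 + 27 - 60 = 167

167


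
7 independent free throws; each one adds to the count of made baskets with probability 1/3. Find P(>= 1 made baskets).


P(at least one) = 1 - P(none)
P(none) = (1 - 1/3)^7 = (2/3)^7 = 128/2187
P(at least one) = 1 - 128/2187 = 2059/2187

2059/2187


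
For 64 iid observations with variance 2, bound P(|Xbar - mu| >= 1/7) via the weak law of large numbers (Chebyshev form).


Var(Xbar) = Var(X)/n = 2/64
Chebyshev: P(|Xbar-mu| >= 1/7) <= Var(Xbar)/(1/7)^2 = (1/32)/(1/49) = 49/32
Bound exceeds 1, so trivial bound: 1

1


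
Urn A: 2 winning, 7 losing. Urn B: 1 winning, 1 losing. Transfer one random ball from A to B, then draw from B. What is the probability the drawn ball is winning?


P(transfer winning) = 2/9; P(transfer losing) = 7/9
If winning transferred: Urn II has 2 winning of 3, so P(winning|winning moved) = 2/3
If losing transferred: Urn II has 1 winning of 3, so P(winning|losing moved) = 1/3
By total probability: P(winning) = 2/9*2/3 + 7/9*1/3 = 11/27

11/27


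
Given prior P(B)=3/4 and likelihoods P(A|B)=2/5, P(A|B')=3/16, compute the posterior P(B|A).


P(A) = P(A|B)P(B) + P(A|B')P(B') = 2/5*3/4 + 3/16*1/4 = 111/320
P(B|A) = P(A|B)P(B)/P(A) = (3/10)/(111/320) = 32/37

32/37


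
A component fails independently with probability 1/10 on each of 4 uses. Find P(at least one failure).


P(at least one) = 1 - P(none)
P(none) = (1 - 1/10)^4 = (9/10)^4 = 6561/10000
P(at least one) = 1 - 6561/10000 = 3439/10000

3439/10000


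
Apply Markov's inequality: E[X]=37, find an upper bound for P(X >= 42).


Markov: P(X >= a) <= E[X]/a
P(X >= 42) <= 37/42

37/42


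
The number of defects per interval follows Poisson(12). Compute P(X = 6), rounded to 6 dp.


P(X=6) = e^(-12) * 12^6 / 6!
≈ 0.000006144212353 * 2985984 / 720
≈ 0.025481

0.025481


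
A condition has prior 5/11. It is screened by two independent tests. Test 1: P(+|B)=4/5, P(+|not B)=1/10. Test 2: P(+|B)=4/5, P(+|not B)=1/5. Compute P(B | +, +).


After test 1: P(+) = 4/5*5/11 + 1/10*6/11 = 23/55
P(B|+) = (4/11)/(23/55) = 20/23
After test 2 (use post1 as new prior): P(+) = 4/5*20/23 + 1/5*3/23 = 83/115
P(B|+,+) = (16/23)/(83/115) = 80/83

80/83


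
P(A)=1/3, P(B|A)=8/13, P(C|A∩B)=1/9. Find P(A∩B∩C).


P(A∩B∩C) = P(A) * P(B|A) * P(C|A∩B)
= 1/3 * 8/13 * 1/9
= 8/39 * 1/9 = 8/351

8/351


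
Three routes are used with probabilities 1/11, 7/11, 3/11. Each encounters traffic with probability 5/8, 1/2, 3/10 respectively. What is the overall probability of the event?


P(A) = P(A|B1)P(B1) + P(A|B2)P(B2) + P(A|B3)P(B3)
= 5/8*1/11 + 1/2*7/11 + 3/10*3/11
= 5/88 + 7/22 + 9/110 = 201/440

201/440


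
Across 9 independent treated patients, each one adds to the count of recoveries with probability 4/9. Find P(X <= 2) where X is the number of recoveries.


P(X<=2) = P(X=0) + P(X=1) + P(X=2)
= 1953125/387420489 + 1562500/43046721 + 5000000/43046721
= 61015625/387420489

61015625/387420489


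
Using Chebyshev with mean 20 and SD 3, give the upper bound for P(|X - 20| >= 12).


k = 12/3 = 4
Chebyshev: P(|X-mu| >= k*sigma) <= 1/k^2 = 1/4^2 = 1/16

1/16


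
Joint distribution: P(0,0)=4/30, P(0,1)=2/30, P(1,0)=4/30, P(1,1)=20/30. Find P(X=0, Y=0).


Read from table: P(X=0, Y=0) = 4/30 = 2/15

2/15


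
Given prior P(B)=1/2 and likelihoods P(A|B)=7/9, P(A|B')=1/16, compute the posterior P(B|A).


P(A) = P(A|B)P(B) + P(A|B')P(B') = 7/9*1/2 + 1/16*1/2 = 121/288
P(B|A) = P(A|B)P(B)/P(A) = (7/18)/(121/288) = 112/121

112/121


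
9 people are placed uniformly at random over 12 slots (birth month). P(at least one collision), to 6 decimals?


P(all different) = prod((12-i)/12 for i=0..8) = 0.015472
P(at least one match) = 1 - 0.015472 = 0.984528

0.984528


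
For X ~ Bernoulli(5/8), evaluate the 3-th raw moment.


For Bernoulli: X in {0,1}
E[X^3] = 0^3*(1-5/8) + 1^3*5/8 = 5/8

5/8


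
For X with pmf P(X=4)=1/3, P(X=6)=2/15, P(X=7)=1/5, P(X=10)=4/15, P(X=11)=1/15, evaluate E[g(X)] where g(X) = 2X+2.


E[2X+2] = sum(g(x)*P(x))
= 10*1/3 + 14*2/15 + 16*1/5 + 22*4/15 + 24*1/15
= 238/15

238/15


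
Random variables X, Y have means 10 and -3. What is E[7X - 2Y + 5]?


E[7X - 2Y + 5] = 7*E[X] - 2*E[Y] + 5
= (7)*(10) + (-2)*(-3) + (5)
= 70 + 6 + 5 = 81

81


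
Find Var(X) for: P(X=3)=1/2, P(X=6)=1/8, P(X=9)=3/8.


E[X] = 45/8, E[X^2] = 315/8
Var(X) = E[X^2] - (E[X])^2 = 315/8 - (45/8)^2 = 495/64

495/64


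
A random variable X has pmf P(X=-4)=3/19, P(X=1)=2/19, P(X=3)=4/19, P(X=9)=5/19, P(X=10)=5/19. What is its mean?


E[X] = sum(x * P(x))
= -4*3/19 + 1*2/19 + 3*4/19 + 9*5/19 + 10*5/19
= 97/19

97/19


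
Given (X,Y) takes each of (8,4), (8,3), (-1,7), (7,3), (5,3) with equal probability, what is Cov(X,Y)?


E[X]=27/5, E[Y]=4, E[XY]=17
Cov(X,Y) = E[XY] - E[X]E[Y] = 17 - 27/5*4 = -23/5

-23/5


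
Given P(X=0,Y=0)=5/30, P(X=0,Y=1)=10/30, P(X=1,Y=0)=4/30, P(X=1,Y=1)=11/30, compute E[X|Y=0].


P(Y=0) = 9/30
E[X|Y=0] = (0*5 + 1*4)/9 = 4/9

4/9


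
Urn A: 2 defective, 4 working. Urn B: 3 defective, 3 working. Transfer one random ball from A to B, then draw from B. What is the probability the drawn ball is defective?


P(transfer defective) = 2/6 = 1/3; P(transfer working) = 2/3
If defective transferred: Urn II has 4 defective of 7, so P(defective|defective moved) = 4/7
If working transferred: Urn II has 3 defective of 7, so P(defective|working moved) = 3/7
By total probability: P(defective) = 1/3*4/7 + 2/3*3/7 = 10/21

10/21


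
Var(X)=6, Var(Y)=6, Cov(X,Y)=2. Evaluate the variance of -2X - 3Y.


Var(-2X - 3Y) = (-2)^2*Var(X) + (-3)^2*Var(Y) + 2*(-2)*(-3)*Cov(X,Y)
= 4*6 + 9*6 + 12*2
= 24 + 54 + 24 = 102

102


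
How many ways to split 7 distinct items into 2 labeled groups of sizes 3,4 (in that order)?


7! = 5040
Denominator: 3!=6 * 4!=24
Coefficient = 5040 / 144 = 35

35


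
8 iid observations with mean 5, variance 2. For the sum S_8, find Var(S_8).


By independence, Var(S_n) = n*Var(X_1) = 8*2 = 16

16


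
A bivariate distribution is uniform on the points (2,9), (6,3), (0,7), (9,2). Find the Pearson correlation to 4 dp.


Cov(X,Y) = -8.8125, Var(X) = 12.1875, Var(Y) = 8.1875
rho = Cov/(sqrt(VarX)*sqrt(VarY)) = -0.8822

-0.8822


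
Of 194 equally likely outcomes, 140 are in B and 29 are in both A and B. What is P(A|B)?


P(A|B) = P(A∩B)/P(B) = (29/194)/(140/194) = 29/140

29/140


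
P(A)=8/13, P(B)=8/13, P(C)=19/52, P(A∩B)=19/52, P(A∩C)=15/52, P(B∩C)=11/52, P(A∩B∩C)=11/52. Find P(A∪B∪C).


P(A∪B∪C) = P(A)+P(B)+P(C) - P(AB)-P(AC)-P(BC) + P(ABC)
= 8/13+8/13+19/52 - 19/52-15/52-11/52 + 11/52
= 49/52

49/52


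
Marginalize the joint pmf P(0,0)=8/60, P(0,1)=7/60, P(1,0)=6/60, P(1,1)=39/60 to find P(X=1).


P(X=1) = P(1,0)+P(1,1) = 6/60 + 39/60 = 45/60 = 3/4

3/4


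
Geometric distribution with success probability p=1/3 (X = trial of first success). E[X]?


For geometric (trials until first success), E[X] = 1/p = 1/(1/3) = 3

3


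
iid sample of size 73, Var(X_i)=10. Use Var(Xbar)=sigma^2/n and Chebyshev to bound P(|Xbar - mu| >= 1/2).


Var(Xbar) = Var(X)/n = 10/73
Chebyshev: P(|Xbar-mu| >= 1/2) <= Var(Xbar)/(1/2)^2 = (10/73)/(1/4) = 40/73

40/73


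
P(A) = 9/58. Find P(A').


P(A') = 1 - P(A) = 1 - 9/58 = 49/58

49/58


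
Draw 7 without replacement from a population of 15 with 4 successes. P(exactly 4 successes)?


P(X=4) = C(4,4)*C(11,3) / C(15,7)
= 1*165 / 6435
= 165/6435 = 1/39

1/39


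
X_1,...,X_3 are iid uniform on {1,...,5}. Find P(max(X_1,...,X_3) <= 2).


P(max <= 2) = P(all X_i <= 2) = (P(X_1 <= 2))^3
= (2/5)^3 = 8/125

8/125


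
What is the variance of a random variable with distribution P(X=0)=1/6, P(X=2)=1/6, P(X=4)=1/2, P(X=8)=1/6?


E[X] = 11/3, E[X^2] = 58/3
Var(X) = E[X^2] - (E[X])^2 = 58/3 - (11/3)^2 = 53/9

53/9


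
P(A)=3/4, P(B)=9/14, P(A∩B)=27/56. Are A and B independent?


P(A)*P(B) = 3/4*9/14 = 27/56
P(A∩B) = 27/56, which equals P(A)P(B), so independent

Yes, A and B are independent


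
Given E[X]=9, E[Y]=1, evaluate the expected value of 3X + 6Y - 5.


E[3X + 6Y - 5] = 3*E[X] + 6*E[Y] - 5
= (3)*(9) + (6)*(1) + (-5)
= 27 + 6 - 5 = 28

28


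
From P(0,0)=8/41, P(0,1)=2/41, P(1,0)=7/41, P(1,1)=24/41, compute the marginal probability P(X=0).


P(X=0) = P(0,0)+P(0,1) = 8/41 + 2/41 = 10/41

10/41


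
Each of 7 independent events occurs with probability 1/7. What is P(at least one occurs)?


P(at least one) = 1 - P(none)
P(none) = (1 - 1/7)^7 = (6/7)^7 = 279936/823543
P(at least one) = 1 - 279936/823543 = 543607/823543

543607/823543


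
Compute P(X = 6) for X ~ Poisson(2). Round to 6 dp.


P(X=6) = e^(-2) * 2^6 / 6!
≈ 0.1353352832 * 64 / 720
≈ 0.012030

0.012030


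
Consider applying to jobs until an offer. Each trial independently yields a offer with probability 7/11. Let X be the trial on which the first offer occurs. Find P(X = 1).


P(X=1) = (1-p)^0 * p = (4/11)^0 * 7/11
= 1 * 7/11 = 7/11

7/11


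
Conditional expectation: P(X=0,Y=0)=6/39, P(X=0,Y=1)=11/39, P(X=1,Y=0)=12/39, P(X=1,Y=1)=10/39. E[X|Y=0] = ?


P(Y=0) = 18/39
E[X|Y=0] = (0*6 + 1*12)/18 = 12/18 = 2/3

2/3


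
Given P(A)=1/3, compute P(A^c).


P(A') = 1 - P(A) = 1 - 1/3 = 2/3

2/3


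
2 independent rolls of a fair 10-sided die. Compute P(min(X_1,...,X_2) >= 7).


P(min >= 7) = P(all X_i >= 7) = (P(X_1 >= 7))^2
= (4/10)^2 = (2/5)^2 = 4/25

4/25


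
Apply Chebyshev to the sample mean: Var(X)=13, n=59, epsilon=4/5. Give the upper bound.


Var(Xbar) = Var(X)/n = 13/59
Chebyshev: P(|Xbar-mu| >= 4/5) <= Var(Xbar)/(4/5)^2 = (13/59)/(16/25) = 325/944

325/944


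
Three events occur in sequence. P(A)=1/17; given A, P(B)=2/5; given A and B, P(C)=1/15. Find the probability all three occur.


P(A∩B∩C) = P(A) * P(B|A) * P(C|A∩B)
= 1/17 * 2/5 * 1/15
= 2/85 * 1/15 = 2/1275

2/1275


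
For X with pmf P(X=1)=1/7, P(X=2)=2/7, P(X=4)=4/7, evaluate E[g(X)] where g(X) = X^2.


E[X^2] = sum(g(x)*P(x))
= 1*1/7 + 4*2/7 + 16*4/7
= 73/7

73/7


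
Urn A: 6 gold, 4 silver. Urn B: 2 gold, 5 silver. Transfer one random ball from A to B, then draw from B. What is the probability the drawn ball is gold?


P(transfer gold) = 6/10 = 3/5; P(transfer silver) = 2/5
If gold transferred: Urn II has 3 gold of 8, so P(gold|gold moved) = 3/8
If silver transferred: Urn II has 2 gold of 8, so P(gold|silver moved) = 1/4
By total probability: P(gold) = 3/5*3/8 + 2/5*1/4 = 13/40

13/40


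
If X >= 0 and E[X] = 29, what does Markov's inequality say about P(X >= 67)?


Markov: P(X >= a) <= E[X]/a
P(X >= 67) <= 29/67

29/67


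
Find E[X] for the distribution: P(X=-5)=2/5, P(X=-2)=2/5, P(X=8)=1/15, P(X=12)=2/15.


E[X] = sum(x * P(x))
= -5*2/5 - 2*2/5 + 8*1/15 + 12*2/15
= -2/3

-2/3


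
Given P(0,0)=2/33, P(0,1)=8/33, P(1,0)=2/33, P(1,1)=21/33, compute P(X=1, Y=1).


Read from table: P(X=1, Y=1) = 21/33 = 7/11

7/11


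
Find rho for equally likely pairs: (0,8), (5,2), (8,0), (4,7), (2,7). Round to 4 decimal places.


Cov(X,Y) = -7.8400, Var(X) = 7.3600, Var(Y) = 10.1600
rho = Cov/(sqrt(VarX)*sqrt(VarY)) = -0.9066

-0.9066


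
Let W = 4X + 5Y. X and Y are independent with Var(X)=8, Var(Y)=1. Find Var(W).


Independence => Cov(X,Y)=0
Var(4X + 5Y) = 4^2*Var(X) + 5^2*Var(Y)
= 16*8 + 25*1 = 153

153


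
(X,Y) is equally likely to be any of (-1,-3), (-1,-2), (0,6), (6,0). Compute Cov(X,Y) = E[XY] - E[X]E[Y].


E[X]=1, E[Y]=1/4, E[XY]=5/4
Cov(X,Y) = E[XY] - E[X]E[Y] = 5/4 - 1*1/4 = 1

1


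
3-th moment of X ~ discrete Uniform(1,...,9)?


E[X^3] = (1/9) * sum(x^3 for x=1..9)
= 2025/9 = 225

225


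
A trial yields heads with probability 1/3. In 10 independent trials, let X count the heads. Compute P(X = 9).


P(X=9) = C(10,9) * p^9 * (1-p)^1
= 10 * 1/19683 * 2/3
= 20/59049

20/59049


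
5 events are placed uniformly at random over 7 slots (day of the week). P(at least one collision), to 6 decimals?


P(all different) = prod((7-i)/7 for i=0..4) = 0.149938
P(at least one match) = 1 - 0.149938 = 0.850062

0.850062


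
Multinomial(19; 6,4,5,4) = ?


19! = 121645100408832000
Denominator: 6!=720 * 4!=24 * 5!=120 * 4!=24
Coefficient = 121645100408832000 / 49766400 = 2444321880

2444321880


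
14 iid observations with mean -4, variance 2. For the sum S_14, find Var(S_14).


By independence, Var(S_n) = n*Var(X_1) = 14*2 = 28

28


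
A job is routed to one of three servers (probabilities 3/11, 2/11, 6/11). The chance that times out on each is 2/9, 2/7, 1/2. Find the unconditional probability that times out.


P(A) = P(A|B1)P(B1) + P(A|B2)P(B2) + P(A|B3)P(B3)
= 2/9*3/11 + 2/7*2/11 + 1/2*6/11
= 2/33 + 4/77 + 3/11 = 89/231

89/231


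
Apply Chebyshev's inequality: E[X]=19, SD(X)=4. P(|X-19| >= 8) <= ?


k = 8/4 = 2
Chebyshev: P(|X-mu| >= k*sigma) <= 1/k^2 = 1/2^2 = 1/4

1/4


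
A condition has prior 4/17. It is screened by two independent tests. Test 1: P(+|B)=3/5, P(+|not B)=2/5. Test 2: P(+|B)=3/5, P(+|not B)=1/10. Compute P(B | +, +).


After test 1: P(+) = 3/5*4/17 + 2/5*13/17 = 38/85
P(B|+) = (12/85)/(38/85) = 6/19
After test 2 (use post1 as new prior): P(+) = 3/5*6/19 + 1/10*13/19 = 49/190
P(B|+,+) = (18/95)/(49/190) = 36/49

36/49


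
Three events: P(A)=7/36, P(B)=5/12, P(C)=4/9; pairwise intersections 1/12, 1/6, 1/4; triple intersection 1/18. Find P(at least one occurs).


P(A∪B∪C) = P(A)+P(B)+P(C) - P(AB)-P(AC)-P(BC) + P(ABC)
= 7/36+5/12+4/9 - 1/12-1/6-1/4 + 1/18
= 11/18

11/18


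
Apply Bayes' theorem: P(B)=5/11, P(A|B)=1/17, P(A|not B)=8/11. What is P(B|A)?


P(A) = P(A|B)P(B) + P(A|B')P(B') = 1/17*5/11 + 8/11*6/11 = 871/2057
P(B|A) = P(A|B)P(B)/P(A) = (5/187)/(871/2057) = 55/871

55/871


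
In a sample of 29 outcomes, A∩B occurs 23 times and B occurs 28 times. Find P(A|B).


P(A|B) = P(A∩B)/P(B) = (23/29)/(28/29) = 23/28

23/28


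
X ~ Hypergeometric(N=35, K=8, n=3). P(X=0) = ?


P(X=0) = C(8,0)*C(27,3) / C(35,3)
= 1*2925 / 6545
= 2925/6545 = 585/1309

585/1309


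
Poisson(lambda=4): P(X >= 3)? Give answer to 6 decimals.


P(X>=3) = 1 - P(X<=2) = 1 - (e^(-4)*4^0/0! + e^(-4)*4^1/1! + e^(-4)*4^2/2!)
≈ 1 - (0.0183156389 + 0.0732625556 + 0.1465251111)
= 1 - 0.2381033056 = 0.7618966944
≈ 0.761897

0.761897


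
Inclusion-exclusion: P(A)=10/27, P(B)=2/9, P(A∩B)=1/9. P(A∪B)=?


P(A∪B) = P(A) + P(B) - P(A∩B)
= 10/27 + 2/9 - 1/9 = 13/27

13/27


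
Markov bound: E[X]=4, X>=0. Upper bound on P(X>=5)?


Markov: P(X >= a) <= E[X]/a
P(X >= 5) <= 4/5

4/5
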